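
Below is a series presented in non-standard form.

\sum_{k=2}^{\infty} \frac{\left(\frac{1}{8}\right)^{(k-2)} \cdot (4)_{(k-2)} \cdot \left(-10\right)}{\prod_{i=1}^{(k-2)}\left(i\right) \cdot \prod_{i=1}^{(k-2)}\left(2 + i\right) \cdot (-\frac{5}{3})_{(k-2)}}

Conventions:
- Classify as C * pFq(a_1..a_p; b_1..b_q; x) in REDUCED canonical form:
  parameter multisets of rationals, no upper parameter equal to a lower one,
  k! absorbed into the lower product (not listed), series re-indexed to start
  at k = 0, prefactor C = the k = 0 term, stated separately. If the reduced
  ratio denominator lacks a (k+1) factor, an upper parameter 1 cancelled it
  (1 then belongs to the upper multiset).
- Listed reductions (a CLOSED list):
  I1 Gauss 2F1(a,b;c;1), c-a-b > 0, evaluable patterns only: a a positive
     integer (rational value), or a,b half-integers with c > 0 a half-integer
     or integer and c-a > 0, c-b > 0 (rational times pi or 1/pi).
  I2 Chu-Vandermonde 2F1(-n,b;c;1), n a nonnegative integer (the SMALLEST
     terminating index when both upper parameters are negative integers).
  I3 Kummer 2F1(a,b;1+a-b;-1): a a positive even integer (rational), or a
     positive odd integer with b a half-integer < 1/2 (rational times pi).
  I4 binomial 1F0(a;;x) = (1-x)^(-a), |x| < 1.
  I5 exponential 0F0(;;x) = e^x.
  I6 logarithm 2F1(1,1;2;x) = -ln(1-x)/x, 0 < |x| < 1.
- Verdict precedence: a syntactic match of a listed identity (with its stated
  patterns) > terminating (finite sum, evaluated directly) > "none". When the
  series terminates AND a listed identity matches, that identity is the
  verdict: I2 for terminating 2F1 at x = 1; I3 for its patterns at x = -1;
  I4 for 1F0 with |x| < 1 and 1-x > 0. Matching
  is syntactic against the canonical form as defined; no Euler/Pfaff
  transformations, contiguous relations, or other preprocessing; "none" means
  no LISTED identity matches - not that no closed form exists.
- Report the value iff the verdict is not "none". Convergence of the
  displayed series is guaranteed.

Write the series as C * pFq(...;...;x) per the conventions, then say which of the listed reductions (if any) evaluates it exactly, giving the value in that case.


At argument \frac{1}{8}: a 1F2 with upper {4}, lower {-\frac{5}{3}, 3}, scaled by C = -10. Verdict: none - at argument \frac{1}{8} the multisets {4} ; {-\frac{5}{3}, 3} match no listed identity.

The tell: t_0 = -10 here, and the product of the first k integers (prefactor -10) is k!.
Adjacent-term ratio: r(k) = \frac{1}{8} * (k+4) / [(k-\frac{5}{3}) (k+3) (k+1)] - rational in k, leading ratio \frac{1}{8}; with t_0 = -10, classification follows.


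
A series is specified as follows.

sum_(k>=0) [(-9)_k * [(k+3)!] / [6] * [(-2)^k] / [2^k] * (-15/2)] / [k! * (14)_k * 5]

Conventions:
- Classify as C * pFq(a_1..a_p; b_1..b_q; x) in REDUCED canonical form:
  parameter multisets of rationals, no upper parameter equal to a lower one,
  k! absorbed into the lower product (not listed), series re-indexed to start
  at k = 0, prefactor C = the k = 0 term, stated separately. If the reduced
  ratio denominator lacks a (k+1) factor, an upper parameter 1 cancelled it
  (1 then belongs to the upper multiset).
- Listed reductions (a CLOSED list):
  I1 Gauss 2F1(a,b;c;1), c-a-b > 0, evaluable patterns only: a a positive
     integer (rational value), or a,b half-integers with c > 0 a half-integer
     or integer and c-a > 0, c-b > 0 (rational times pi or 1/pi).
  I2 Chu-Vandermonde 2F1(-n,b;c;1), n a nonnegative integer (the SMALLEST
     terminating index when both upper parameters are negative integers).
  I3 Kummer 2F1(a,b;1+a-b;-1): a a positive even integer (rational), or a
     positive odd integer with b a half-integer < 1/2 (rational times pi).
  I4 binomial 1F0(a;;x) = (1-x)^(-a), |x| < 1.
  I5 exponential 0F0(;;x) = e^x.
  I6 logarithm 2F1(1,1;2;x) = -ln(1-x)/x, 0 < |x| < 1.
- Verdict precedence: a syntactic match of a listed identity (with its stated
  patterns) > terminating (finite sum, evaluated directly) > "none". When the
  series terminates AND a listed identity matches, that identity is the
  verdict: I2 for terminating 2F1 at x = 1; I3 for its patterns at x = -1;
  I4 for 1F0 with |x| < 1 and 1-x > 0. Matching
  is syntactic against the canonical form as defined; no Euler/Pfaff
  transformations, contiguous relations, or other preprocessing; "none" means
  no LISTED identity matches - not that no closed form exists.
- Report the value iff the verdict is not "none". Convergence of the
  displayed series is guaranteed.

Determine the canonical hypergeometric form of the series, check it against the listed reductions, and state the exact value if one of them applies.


Canonical form: C = -3/2 times 2F1 with upper {-9, 4}, lower {14}, x = -1. Verdict (x = -1): the Kummer evaluation I3 applies (x = -1; c = 14 equals 1+a-b for upper {-9, 4}: listed pattern). Sum: -39/2.

Key step: t_0 being -3/2, the factorial ratio (prefactor -3/2) (k+a-1)!/(a-1)! is a rising factorial (a)_k.
Adjacent-term ratio: r(k) = (-1) * (k-9) (k+4) / [(k+14) (k+1)] - rational in k, leading ratio (-1); with t_0 = -3/2, classification follows.


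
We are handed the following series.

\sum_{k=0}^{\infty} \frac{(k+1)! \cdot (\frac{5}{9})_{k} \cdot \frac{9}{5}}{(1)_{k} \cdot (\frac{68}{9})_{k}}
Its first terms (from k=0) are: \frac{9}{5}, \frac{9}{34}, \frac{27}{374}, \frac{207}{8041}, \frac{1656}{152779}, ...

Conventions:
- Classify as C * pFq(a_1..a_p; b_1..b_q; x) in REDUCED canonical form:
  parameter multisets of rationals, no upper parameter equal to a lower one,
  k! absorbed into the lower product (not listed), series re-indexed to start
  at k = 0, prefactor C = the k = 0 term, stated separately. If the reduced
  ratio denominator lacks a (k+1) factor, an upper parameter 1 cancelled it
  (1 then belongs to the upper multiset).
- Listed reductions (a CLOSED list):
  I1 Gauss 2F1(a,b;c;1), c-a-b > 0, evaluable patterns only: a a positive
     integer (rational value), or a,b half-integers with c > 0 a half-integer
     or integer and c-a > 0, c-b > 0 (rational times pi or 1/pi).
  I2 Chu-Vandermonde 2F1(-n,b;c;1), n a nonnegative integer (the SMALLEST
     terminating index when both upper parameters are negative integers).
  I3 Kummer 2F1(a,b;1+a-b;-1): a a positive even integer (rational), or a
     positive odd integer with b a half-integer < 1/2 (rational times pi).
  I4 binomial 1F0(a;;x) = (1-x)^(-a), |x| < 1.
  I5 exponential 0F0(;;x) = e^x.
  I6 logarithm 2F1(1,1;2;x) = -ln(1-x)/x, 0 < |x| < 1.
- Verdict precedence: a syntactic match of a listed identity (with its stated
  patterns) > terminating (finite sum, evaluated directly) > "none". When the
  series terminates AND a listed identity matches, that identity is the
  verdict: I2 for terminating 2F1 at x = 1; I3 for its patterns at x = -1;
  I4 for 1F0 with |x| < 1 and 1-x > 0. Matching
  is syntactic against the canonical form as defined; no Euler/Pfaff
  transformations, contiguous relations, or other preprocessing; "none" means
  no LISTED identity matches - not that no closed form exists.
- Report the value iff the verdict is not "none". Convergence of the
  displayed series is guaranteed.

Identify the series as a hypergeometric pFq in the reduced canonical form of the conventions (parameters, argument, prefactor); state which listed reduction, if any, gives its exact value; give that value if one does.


Prefactor \frac{9}{5}, argument 1: 2F1 with upper {\frac{5}{9}, 2} over lower {\frac{68}{9}}. Verdict: this is Gauss's theorem (I1) (x = 1: the Gamma ratio telescopes since c-a-b = 5 > 0 and a = 2 in Z>0). Its exact value is \frac{59}{27}.

Key step: with t_0 = \frac{9}{5}, the factorial ratio (C = 9/5) (k+a-1)!/(a-1)! is a rising factorial (a)_k.
Term ratio: r(k) = 1 * (k+\frac{5}{9}) (k+2) / [(k+\frac{68}{9}) (k+1)] ; factor over Q: parameters, x = 1, and C = \frac{9}{5}.


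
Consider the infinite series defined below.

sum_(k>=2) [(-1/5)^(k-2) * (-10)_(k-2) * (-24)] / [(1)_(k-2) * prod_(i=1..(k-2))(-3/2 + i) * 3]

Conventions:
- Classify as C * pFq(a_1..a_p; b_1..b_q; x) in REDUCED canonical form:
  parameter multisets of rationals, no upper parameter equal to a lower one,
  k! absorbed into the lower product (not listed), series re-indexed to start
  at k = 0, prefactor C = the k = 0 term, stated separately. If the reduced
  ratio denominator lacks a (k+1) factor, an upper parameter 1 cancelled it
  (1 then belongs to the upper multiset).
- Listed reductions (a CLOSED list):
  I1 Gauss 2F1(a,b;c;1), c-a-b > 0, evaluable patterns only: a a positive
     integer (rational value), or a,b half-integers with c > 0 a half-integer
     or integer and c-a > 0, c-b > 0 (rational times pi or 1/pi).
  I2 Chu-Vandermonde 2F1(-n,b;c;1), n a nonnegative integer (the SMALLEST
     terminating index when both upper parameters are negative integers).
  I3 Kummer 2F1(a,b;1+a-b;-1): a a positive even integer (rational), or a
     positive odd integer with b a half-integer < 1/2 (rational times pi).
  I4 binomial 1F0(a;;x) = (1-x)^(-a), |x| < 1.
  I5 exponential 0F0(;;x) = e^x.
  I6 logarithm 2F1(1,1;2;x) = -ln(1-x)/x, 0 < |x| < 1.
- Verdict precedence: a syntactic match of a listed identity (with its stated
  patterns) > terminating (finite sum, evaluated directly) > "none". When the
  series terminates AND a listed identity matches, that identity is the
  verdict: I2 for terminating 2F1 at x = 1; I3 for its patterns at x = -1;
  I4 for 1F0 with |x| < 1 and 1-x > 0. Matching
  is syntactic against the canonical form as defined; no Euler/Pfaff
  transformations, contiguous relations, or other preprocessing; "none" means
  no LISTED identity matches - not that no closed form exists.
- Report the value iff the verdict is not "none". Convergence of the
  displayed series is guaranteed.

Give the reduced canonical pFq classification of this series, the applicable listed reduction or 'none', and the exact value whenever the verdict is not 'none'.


With C = -8: the canonical form is 1F1(-10; -1/2; -1/5). Verdict: terminating. (-10)_k vanishes past k = 10, leaving a 11-term sum, computed directly. Value: 11795089083428264/112172607421875.

First insight: t_0 being -8, the constant factors (C = -8, x = -1/5) combine into one prefactor.
Term ratio: r(k) = (-1/5) * (k-10) / [(k-1/2) (k+1)] - rational in k. x = (-1/5); t_0 = -8; negate the roots.


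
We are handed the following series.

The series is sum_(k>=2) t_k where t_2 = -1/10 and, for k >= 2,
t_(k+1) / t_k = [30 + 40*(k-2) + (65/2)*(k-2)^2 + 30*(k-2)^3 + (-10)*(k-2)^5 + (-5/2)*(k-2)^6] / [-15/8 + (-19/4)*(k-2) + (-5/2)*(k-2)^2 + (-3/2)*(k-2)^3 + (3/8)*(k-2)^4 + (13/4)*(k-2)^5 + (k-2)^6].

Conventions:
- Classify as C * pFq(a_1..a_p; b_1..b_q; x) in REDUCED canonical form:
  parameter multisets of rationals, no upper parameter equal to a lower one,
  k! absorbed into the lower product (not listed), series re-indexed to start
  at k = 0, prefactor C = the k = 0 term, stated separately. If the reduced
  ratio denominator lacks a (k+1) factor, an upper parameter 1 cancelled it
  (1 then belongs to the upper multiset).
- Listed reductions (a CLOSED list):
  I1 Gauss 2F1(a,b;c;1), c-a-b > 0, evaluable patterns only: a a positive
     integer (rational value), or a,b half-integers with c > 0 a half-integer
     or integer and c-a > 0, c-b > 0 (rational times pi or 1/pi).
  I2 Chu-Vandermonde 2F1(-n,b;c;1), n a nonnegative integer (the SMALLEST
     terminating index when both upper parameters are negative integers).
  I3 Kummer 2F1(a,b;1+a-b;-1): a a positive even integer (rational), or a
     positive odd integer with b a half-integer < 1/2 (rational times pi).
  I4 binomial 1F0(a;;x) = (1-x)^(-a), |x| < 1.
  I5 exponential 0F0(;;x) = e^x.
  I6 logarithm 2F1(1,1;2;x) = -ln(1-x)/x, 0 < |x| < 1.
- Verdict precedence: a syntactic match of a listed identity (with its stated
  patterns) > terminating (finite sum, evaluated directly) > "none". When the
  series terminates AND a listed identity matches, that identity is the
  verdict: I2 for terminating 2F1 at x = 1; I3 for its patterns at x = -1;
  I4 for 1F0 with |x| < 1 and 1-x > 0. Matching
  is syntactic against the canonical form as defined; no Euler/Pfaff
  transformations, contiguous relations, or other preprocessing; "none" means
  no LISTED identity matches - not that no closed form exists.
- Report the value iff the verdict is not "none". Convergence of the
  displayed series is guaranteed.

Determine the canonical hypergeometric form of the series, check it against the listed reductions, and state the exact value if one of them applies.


Reduced: x = -5/2, 3F2, upper = {-2, 1, 2}, lower = {-5/4, 1/2}, C = -1/10. Verdict: terminating. (-2)_k vanishes past k = 2, leaving a 3-term sum, computed directly. Its exact value is -61/2.

Key step: from the first term -1/10: the ratio is unreduced: k^2 + 1 divides both sides (C = -1/10).
Adjacent-term ratio: r(k) = (-5/2) * (k-2) (k+1) (k+2) / [(k-5/4) (k+1/2) (k+1)] - poly over poly, x = (-5/2) from leading terms; C = -1/10 at k = 0.


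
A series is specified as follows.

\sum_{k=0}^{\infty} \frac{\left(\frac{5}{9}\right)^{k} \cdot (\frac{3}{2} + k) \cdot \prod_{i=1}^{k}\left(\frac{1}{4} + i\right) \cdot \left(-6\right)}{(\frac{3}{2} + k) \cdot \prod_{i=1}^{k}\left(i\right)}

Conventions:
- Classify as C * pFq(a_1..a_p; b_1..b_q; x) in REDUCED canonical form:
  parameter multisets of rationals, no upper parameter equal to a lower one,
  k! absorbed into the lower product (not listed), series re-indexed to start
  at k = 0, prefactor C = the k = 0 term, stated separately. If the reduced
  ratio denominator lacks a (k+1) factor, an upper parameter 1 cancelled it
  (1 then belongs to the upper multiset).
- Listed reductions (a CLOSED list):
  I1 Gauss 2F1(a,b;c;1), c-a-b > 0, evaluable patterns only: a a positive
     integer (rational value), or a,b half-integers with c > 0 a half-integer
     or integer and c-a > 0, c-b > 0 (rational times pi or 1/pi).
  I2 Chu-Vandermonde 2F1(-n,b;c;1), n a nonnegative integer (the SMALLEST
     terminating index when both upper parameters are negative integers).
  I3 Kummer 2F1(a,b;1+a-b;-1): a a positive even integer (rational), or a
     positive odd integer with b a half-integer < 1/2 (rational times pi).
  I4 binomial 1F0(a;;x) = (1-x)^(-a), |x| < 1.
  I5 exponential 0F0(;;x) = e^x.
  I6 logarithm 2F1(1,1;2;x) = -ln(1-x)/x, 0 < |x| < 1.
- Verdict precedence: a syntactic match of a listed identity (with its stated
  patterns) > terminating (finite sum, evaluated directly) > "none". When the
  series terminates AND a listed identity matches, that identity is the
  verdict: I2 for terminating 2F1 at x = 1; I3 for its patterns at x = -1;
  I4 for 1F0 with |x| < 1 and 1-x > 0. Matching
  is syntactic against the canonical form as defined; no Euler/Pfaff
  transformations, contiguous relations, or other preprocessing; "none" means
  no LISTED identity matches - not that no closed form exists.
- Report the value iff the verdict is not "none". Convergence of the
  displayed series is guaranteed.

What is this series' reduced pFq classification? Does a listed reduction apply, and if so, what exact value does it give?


First insight: t_0 being -6, k + 3/2 divides numerator and denominator alike; C = -6, x = 5/9 after cancelling.
Ratio: r(k) = \frac{5}{9} * (k+\frac{5}{4}) / [(k+1)] - rational in k. x = \frac{5}{9}; t_0 = -6; negate the roots.

Prefactor -6, argument \frac{5}{9}: 1F0 with upper {\frac{5}{4}} over lower {-}. Verdict at x = \frac{5}{9}: the binomial series (I4) matches (the 1F0 binomial series: exponent -5/4, x = \frac{5}{9}). Its exact value is \left(-6\right) \cdot \left(\frac{4}{9}\right)^{-\frac{5}{4}}.


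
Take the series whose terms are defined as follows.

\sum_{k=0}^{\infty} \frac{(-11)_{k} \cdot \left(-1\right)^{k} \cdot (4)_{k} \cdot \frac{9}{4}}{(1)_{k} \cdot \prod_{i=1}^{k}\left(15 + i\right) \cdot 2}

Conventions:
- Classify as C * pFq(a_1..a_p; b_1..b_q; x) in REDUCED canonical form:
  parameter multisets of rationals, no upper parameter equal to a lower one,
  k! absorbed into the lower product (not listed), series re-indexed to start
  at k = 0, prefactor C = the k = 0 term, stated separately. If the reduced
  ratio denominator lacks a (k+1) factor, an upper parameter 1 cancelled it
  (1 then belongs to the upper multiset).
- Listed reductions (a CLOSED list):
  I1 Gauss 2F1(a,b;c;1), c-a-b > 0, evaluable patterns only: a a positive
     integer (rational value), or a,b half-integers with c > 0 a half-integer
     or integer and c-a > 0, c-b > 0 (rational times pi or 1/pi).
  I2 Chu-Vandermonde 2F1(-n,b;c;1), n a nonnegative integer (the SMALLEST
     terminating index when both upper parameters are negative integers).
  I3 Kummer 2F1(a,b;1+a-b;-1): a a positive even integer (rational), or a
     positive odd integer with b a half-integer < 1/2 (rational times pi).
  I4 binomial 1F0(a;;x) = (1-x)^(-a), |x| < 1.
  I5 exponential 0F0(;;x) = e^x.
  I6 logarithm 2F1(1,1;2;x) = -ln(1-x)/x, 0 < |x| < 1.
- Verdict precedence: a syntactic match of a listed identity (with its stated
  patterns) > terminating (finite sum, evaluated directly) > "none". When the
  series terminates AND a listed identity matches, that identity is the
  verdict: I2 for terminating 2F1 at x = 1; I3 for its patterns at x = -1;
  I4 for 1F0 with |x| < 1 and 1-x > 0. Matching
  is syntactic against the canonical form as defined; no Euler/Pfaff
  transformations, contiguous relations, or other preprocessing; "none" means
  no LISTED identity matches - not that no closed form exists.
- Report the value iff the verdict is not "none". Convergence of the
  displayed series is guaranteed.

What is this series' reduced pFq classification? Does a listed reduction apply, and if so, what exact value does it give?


Reduced: x = -1, 2F1, upper = {-11, 4}, lower = {16}, C = \frac{9}{8}. Verdict: Kummer's theorem (I3) applies (x = -1; c = 16 equals 1+a-b for upper {-11, 4}: listed pattern). Exact value: \frac{315}{16}.

Structural cue: t_0 = \frac{9}{8} here, and (1)_k (prefactor 9/8) is k! itself.
Adjacent-term ratio: r(k) = -1 * (k-11) (k+4) / [(k+16) (k+1)] - rational; roots negated = parameters, x = -1, C = \frac{9}{8}.


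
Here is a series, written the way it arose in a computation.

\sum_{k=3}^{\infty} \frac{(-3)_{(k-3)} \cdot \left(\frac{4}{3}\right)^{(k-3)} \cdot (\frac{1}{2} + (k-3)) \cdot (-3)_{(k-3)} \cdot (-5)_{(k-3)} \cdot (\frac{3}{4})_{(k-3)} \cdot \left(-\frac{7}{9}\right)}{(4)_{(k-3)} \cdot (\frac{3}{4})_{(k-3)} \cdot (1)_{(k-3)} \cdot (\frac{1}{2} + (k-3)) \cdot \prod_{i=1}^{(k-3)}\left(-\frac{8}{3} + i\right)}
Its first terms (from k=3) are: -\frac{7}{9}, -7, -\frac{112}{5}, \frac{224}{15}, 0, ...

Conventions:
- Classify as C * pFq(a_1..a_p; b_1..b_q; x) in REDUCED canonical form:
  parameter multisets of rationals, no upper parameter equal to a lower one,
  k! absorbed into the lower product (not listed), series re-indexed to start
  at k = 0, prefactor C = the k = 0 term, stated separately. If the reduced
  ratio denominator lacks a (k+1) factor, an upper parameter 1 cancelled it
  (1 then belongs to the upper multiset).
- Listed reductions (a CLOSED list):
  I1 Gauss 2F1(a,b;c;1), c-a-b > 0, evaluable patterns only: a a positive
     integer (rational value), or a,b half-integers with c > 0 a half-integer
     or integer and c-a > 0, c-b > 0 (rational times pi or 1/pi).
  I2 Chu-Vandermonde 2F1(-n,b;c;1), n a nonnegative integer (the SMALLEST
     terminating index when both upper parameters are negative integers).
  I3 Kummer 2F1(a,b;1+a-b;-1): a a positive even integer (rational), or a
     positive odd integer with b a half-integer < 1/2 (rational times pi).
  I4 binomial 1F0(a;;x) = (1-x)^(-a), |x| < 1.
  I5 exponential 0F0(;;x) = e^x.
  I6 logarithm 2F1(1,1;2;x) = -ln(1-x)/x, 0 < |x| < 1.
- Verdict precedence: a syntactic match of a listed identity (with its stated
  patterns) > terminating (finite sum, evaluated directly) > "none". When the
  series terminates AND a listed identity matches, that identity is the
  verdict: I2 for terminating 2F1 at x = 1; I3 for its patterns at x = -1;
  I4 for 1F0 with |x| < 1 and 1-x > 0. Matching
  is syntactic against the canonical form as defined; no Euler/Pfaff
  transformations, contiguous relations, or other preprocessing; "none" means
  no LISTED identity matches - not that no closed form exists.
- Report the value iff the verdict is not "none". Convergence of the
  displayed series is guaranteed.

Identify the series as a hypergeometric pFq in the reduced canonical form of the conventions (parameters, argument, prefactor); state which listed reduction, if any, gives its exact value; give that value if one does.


The tell: t_0 being -\frac{7}{9}, (1)_k (prefactor -7/9) is k! itself.
Ratio: r(k) = \frac{4}{3} * (k-5) (k-3) (k-3) / [(k-\frac{5}{3}) (k+4) (k+1)] ; factor over Q: parameters, x = \frac{4}{3}, and C = -\frac{7}{9}.

This is -\frac{7}{9} * 3F2(-5, -3, -3; -\frac{5}{3}, 4; \frac{4}{3}) in reduced canonical form. Verdict: terminating. (-3)_k vanishes past k = 3, leaving a 4-term sum, computed directly. Its exact value is -\frac{686}{45}.


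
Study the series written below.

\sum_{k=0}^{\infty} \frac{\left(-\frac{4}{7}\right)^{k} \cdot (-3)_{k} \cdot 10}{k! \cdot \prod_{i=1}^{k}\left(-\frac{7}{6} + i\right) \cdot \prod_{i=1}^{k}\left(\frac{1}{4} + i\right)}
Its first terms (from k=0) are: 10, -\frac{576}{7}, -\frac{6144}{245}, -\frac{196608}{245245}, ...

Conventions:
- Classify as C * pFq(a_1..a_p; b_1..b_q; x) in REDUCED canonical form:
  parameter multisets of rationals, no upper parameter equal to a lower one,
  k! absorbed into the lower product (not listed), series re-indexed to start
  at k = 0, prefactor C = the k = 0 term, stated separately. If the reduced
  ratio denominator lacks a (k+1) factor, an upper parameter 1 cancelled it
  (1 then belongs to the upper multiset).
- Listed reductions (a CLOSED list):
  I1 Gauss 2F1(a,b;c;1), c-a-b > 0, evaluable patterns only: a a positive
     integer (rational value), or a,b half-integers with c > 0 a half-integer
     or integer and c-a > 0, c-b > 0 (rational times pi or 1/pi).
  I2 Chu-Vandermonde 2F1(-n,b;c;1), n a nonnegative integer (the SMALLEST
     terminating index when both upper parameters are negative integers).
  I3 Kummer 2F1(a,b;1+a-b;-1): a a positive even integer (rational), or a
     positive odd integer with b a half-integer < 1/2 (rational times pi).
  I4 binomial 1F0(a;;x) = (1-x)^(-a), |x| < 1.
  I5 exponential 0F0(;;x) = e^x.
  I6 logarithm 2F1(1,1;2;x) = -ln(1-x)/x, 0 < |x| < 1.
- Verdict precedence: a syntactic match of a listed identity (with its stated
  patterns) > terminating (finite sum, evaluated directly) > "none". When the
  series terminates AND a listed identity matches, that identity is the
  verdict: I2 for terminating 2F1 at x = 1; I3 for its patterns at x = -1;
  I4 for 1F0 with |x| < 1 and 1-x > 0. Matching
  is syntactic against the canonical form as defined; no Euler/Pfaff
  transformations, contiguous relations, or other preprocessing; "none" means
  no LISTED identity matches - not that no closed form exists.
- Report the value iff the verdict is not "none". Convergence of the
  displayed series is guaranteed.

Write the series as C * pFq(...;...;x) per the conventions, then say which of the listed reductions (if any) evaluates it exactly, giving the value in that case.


Structural cue: with t_0 = 10, the lower running product (C = 10, x = -4/7) is a rising factorial.
Step ratio: r(k) = -\frac{4}{7} * (k-3) / [(k-\frac{1}{6}) (k+\frac{5}{4}) (k+1)] - poly over poly, x = -\frac{4}{7} from leading terms; C = 10 at k = 0.

Canonical form: C = 10 times 1F2 with upper {-3}, lower {-\frac{1}{6}, \frac{5}{4}}, x = -\frac{4}{7}. Verdict: terminating. (-3)_k vanishes past k = 3, leaving a 4-term sum, computed directly. Its exact value is -\frac{24074462}{245245}.


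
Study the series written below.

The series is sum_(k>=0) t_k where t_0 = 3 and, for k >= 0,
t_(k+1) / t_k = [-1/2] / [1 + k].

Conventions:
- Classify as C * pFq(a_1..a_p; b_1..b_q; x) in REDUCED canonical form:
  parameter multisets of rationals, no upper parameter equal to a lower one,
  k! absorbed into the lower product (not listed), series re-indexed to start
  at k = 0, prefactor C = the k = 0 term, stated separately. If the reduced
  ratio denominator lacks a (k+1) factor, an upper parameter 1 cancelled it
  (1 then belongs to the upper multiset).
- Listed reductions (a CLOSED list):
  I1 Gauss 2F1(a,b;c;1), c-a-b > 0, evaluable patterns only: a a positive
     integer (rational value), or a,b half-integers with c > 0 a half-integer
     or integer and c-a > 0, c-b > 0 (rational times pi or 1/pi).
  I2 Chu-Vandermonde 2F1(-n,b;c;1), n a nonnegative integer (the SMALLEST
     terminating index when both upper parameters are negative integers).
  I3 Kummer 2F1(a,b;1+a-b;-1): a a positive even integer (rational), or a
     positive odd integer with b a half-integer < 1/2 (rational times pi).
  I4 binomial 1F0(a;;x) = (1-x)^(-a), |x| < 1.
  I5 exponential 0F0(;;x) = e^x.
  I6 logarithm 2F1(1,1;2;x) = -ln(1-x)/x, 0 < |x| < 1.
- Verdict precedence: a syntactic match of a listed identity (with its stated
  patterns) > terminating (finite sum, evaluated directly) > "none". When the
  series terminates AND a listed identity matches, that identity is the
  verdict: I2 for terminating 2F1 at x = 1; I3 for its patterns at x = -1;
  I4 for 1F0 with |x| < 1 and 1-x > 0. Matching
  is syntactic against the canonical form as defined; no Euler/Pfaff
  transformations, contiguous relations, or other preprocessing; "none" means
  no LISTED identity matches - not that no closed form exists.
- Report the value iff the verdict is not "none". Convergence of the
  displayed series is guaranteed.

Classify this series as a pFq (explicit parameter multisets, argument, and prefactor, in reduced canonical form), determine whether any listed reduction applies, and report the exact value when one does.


Classification (C = 3): 0F0 with upper {-}, lower {-}, argument x = -1/2. Verdict: the I5 exponential reduction matches (the 0F0 exponential series at x = -1/2). Value: 3 * e^(-1/2).

The tell: x = (-1/2) and the expanded ratio factors over Q; prefactor 3, roots give parameters.
Consecutive-term ratio: r(k) = (-1/2) * 1 / [(k+1)] - rational; roots negated = parameters, x = (-1/2), C = 3.


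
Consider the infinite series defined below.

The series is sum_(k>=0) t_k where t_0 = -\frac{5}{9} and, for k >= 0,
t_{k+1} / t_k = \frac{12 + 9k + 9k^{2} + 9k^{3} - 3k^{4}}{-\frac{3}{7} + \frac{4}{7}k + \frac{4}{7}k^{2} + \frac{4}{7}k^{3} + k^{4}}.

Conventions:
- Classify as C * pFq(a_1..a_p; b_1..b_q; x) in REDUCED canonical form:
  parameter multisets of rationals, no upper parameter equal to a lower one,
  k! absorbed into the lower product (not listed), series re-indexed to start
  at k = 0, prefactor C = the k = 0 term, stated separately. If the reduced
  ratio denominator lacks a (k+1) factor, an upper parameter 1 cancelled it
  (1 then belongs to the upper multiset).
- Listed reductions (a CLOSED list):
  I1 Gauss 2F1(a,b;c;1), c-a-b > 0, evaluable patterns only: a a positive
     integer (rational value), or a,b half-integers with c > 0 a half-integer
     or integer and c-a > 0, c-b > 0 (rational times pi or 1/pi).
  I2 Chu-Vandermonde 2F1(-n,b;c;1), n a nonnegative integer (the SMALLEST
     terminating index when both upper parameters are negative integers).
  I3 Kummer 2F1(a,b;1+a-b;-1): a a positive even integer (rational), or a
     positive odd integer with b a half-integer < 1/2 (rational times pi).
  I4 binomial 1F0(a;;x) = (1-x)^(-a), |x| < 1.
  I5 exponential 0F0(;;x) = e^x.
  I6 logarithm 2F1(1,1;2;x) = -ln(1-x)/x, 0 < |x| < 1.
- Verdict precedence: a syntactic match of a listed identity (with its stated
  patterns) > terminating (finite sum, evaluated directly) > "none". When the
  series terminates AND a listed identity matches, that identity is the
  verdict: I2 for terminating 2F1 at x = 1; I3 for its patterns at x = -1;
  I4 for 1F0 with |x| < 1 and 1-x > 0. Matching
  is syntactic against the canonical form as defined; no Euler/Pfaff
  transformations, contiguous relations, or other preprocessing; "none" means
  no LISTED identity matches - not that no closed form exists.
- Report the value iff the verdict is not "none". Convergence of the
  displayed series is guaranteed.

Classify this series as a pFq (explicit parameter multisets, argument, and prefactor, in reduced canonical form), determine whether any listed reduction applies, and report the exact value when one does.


This is -\frac{5}{9} * 2F1(-4, 1; -\frac{3}{7}; -3) in reduced canonical form. Verdict: terminating at k = 4: the factor (-4)_k kills every later term; summing the 5 survivors is exact. Sum: \frac{25155}{11}.

First insight: x = -3 and roots of the ratio polynomials (C = -5/9, x = -3) are the negated parameters.
Term ratio: r(k) = -3 * (k-4) (k+1) / [(k-\frac{3}{7}) (k+1)] - rational in k, leading ratio -3; with t_0 = -\frac{5}{9}, classification follows.


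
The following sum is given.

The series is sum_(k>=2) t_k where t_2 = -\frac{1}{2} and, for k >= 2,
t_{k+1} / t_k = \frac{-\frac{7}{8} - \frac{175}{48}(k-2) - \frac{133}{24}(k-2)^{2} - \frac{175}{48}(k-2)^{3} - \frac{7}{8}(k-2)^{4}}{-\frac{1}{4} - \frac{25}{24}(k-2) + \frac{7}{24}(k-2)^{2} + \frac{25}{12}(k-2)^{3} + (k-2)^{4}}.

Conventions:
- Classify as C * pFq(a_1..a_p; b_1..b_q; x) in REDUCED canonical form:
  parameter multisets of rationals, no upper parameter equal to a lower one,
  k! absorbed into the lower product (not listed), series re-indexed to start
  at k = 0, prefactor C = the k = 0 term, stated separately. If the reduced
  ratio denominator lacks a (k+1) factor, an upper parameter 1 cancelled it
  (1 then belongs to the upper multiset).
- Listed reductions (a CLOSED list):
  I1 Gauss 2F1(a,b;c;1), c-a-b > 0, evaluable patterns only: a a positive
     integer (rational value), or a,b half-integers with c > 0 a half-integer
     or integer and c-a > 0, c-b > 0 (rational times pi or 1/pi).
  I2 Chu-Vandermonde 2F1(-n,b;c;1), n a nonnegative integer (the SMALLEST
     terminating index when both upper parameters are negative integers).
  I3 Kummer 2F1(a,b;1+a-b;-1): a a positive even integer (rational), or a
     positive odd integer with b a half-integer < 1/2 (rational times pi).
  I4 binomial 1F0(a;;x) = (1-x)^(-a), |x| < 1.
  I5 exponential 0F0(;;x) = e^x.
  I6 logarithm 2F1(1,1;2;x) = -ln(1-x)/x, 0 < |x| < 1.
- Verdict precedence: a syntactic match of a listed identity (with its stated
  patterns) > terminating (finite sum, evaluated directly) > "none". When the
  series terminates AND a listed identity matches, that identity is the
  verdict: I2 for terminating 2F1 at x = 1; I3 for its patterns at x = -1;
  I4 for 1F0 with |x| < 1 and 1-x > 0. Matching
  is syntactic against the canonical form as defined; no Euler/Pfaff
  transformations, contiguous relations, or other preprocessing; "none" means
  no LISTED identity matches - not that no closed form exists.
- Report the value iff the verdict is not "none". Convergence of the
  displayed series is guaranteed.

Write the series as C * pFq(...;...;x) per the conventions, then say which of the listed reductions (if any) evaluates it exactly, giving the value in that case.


Canonical form: C = -\frac{1}{2} times 3F2 with upper {\frac{2}{3}, 1, 1}, lower {-\frac{2}{3}, \frac{1}{4}}, x = -\frac{7}{8}. Verdict: none. A 3F2 with upper {\frac{2}{3}, 1, 1} fits none of I1-I6 at x = -\frac{7}{8}; the sum runs forever.

Key step: t_0 being -\frac{1}{2}, roots of the ratio polynomials (C = -1/2, x = -7/8) are the negated parameters.
Ratio: r(k) = -\frac{7}{8} * (k+\frac{2}{3}) (k+1) (k+1) / [(k-\frac{2}{3}) (k+\frac{1}{4}) (k+1)] - rational in k. x = -\frac{7}{8}; t_0 = -\frac{1}{2}; negate the roots.


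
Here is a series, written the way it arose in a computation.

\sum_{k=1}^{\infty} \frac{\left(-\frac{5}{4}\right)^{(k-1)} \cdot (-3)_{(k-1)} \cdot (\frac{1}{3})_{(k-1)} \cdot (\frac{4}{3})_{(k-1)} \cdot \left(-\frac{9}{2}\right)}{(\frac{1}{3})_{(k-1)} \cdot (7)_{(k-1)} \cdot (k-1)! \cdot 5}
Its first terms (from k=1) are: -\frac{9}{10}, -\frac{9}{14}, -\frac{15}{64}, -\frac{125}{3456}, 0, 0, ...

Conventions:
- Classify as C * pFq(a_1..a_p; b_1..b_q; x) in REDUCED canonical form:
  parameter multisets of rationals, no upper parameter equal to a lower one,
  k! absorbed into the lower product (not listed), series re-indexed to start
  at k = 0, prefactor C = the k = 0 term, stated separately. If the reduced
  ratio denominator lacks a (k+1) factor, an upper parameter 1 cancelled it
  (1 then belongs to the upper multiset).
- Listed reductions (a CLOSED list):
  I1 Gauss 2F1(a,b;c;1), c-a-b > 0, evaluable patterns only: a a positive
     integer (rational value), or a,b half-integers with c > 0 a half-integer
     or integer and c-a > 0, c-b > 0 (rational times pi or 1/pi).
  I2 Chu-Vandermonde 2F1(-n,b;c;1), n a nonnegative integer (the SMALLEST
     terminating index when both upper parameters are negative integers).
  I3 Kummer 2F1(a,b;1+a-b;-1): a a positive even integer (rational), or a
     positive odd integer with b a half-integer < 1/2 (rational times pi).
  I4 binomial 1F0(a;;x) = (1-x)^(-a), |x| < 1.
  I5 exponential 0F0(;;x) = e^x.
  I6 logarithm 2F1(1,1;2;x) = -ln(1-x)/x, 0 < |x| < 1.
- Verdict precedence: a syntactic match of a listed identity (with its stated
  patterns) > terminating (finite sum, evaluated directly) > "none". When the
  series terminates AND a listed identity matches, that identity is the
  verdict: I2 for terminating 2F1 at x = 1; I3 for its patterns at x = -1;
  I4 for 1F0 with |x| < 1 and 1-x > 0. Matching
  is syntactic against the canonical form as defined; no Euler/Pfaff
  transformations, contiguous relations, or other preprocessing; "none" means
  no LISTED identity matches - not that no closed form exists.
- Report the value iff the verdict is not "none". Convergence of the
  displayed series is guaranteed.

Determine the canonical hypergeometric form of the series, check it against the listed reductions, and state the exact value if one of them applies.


x = -\frac{5}{4} here; the reduced form reads 2F1, upper {-3, \frac{4}{3}}, lower {7}, C = -\frac{9}{10}. Verdict: terminating. With -3 upstairs the series is a 4-term polynomial sum; evaluated term by term. Sum: -\frac{219349}{120960}.

Structural cue: x = -\frac{5}{4} and the constant factors (C = -9/10, x = -5/4) combine into one prefactor.
Step ratio: r(k) = -\frac{5}{4} * (k-3) (k+\frac{4}{3}) / [(k+7) (k+1)] - rational; roots negated = parameters, x = -\frac{5}{4}, C = -\frac{9}{10}.


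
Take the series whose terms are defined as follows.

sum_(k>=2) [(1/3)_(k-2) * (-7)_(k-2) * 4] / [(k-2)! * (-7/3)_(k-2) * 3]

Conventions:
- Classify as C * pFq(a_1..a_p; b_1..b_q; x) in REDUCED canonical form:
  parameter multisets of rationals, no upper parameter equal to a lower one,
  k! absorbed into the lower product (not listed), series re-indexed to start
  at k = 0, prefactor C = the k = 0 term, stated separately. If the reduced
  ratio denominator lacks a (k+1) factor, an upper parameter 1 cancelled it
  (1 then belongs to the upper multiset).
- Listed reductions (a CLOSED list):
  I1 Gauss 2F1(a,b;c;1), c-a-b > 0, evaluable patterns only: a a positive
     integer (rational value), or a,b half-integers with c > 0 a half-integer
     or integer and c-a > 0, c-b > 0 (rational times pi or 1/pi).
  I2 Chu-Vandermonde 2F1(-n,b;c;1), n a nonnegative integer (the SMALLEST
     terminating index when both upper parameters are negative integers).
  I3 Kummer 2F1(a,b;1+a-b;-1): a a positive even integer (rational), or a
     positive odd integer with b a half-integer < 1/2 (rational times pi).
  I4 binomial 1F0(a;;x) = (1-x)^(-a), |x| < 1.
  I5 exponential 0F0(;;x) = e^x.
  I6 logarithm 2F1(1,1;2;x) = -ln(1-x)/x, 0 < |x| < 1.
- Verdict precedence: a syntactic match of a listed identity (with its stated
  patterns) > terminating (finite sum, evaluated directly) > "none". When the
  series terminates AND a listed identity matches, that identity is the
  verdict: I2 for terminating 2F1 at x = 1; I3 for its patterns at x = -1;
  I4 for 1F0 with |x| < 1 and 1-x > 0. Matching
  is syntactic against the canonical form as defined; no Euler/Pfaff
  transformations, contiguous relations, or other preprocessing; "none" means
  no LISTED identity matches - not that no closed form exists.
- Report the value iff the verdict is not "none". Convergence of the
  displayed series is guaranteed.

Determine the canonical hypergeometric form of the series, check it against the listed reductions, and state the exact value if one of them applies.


x = 1 here; the reduced form reads 2F1, upper {-7, 1/3}, lower {-7/3}, C = 4/3. Verdict (x = 1): Chu-Vandermonde (I2) applies (terminating 2F1 at x = 1 with n = 7, b = 1/3, c = -7/3). Hence: 40/33.

The tell: from the first term 4/3: the constant factors (prefactor 4/3) combine into one prefactor.
Adjacent-term ratio: r(k) = 1 * (k-7) (k+1/3) / [(k-7/3) (k+1)] - rational in k. x = 1; t_0 = 4/3; negate the roots.


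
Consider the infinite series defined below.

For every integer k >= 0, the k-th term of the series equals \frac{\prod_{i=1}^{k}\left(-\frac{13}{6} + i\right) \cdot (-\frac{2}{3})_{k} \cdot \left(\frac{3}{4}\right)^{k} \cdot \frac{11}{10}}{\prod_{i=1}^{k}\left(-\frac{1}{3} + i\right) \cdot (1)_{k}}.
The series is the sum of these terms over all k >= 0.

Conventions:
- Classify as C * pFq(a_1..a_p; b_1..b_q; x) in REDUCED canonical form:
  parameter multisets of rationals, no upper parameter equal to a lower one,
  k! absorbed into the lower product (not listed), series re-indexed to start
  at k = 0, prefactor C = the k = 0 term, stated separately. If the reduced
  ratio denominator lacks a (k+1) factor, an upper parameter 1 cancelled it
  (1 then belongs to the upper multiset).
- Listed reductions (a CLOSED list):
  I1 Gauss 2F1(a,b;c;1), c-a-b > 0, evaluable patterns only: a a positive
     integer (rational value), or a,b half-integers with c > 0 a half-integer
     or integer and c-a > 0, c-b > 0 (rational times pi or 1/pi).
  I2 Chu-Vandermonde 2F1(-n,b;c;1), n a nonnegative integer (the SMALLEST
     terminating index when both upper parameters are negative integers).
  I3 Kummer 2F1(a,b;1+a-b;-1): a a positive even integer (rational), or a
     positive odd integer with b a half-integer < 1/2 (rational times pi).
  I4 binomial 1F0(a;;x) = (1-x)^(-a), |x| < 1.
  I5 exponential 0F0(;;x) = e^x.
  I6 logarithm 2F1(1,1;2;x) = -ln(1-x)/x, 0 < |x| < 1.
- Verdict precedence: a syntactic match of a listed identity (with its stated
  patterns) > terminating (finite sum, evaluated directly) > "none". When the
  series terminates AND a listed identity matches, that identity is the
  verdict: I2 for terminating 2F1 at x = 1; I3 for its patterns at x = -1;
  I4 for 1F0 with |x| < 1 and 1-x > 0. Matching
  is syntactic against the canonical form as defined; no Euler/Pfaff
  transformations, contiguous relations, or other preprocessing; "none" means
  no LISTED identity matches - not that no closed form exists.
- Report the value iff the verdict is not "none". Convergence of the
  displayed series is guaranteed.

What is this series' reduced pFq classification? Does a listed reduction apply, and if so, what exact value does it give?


This is \frac{11}{10} * 2F1(-\frac{7}{6}, -\frac{2}{3}; \frac{2}{3}; \frac{3}{4}) in reduced canonical form. Verdict: none here - no I1-I6 shape fits x = \frac{3}{4} with lower {\frac{2}{3}}.

The tell: x = \frac{3}{4} and the lower running product (C = 11/10) is a rising factorial.
Consecutive-term ratio: r(k) = \frac{3}{4} * (k-\frac{7}{6}) (k-\frac{2}{3}) / [(k+\frac{2}{3}) (k+1)] - rational in k. x = \frac{3}{4}; t_0 = \frac{11}{10}; negate the roots.


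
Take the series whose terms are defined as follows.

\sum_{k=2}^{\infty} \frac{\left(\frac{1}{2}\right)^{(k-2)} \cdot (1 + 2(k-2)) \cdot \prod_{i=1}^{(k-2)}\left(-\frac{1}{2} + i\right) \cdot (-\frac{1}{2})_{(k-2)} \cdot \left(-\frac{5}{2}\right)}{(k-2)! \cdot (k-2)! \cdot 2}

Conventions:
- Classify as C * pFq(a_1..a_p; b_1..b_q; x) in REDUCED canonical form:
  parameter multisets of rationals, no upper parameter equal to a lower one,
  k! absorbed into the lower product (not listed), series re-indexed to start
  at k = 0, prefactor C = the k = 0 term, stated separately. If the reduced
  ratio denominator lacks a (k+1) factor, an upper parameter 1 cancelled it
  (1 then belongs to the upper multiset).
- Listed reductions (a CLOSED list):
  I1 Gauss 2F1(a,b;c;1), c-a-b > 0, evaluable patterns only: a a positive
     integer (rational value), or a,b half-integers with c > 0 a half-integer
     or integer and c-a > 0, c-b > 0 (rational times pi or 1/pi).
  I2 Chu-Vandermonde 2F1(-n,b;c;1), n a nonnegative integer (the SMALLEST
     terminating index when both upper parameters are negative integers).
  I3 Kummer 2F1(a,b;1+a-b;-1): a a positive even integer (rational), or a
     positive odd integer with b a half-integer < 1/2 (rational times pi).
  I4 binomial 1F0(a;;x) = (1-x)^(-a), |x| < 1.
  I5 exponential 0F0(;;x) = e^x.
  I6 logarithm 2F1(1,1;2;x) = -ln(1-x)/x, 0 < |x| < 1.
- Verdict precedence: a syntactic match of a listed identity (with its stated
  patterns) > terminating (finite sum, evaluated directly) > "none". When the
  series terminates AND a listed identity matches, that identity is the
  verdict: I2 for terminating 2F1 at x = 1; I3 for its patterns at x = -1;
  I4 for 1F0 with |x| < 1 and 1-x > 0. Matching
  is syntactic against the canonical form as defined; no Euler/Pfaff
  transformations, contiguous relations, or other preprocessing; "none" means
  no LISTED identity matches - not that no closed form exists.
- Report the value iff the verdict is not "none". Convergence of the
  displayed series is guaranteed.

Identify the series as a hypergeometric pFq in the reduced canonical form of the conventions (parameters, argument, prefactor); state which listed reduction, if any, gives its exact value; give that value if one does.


With C = -\frac{5}{4}: the canonical form is 2F1(-\frac{1}{2}, \frac{3}{2}; 1; \frac{1}{2}). Verdict: none. Every listed pattern misses the 2F1 form at \frac{1}{2}, upper {-\frac{1}{2}, \frac{3}{2}}.

Key observation: t_0 = -\frac{5}{4} here, and the (2k+1) factor (C = -5/4, x = 1/2) shifts (1/2)_k to (3/2)_k.
Adjacent-term ratio: r(k) = \frac{1}{2} * (k-\frac{1}{2}) (k+\frac{3}{2}) / [(k+1) (k+1)] - rational in k. x = \frac{1}{2}; t_0 = -\frac{5}{4}; negate the roots.
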